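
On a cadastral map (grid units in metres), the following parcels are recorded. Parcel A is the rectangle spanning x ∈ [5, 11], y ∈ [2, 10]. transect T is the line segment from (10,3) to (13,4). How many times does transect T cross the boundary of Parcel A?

1

The segment meets the boundary at (11,3.333).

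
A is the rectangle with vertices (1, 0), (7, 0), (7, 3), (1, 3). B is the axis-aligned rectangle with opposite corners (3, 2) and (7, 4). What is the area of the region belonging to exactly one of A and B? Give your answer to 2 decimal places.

18.00

|A∩B|: x∈[3,7], y∈[2,3] → 4·1 = 4.
|A △ B| = |A| + |B| − 2·|A∩B| = 18 + 8 − 8 = 18.00.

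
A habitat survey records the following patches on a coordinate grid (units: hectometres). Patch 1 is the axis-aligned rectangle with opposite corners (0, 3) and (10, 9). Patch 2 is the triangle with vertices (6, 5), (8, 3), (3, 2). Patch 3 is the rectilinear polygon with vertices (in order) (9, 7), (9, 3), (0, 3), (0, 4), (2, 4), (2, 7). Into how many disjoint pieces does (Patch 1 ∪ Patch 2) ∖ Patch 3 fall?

2

(Patch 1 ∪ Patch 2) ∖ Patch 3 splits into 2 disjoint pieces (area 30, area 2).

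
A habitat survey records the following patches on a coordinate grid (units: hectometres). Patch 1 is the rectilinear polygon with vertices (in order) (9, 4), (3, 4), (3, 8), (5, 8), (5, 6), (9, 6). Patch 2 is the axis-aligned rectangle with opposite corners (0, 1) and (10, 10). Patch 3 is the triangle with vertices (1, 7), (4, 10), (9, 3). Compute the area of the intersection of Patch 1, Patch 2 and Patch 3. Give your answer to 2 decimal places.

The intersection is the polygon with vertices (3,8), (5,8), (5,6), (6.857,6), (8.286,4), (7,4), (3,6).
By the shoelace formula its area is 9.14.

9.14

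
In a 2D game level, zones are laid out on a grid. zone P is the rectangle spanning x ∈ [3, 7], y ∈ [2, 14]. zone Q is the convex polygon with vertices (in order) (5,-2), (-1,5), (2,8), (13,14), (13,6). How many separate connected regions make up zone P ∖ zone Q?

1

zone P ∖ zone Q is a single connected region.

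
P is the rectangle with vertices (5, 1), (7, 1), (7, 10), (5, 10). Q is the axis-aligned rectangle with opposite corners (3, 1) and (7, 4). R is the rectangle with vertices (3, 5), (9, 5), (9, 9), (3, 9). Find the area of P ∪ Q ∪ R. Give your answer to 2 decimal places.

40.00

By inclusion–exclusion:
Individual areas: |P| = 18, |Q| = 12, |R| = 24.
|P∩Q|: x∈[5,7], y∈[1,4] → 2·3 = 6.
|P∩R|: x∈[5,7], y∈[5,9] → 2·4 = 8.
|Q∩R| = 0 (no overlap).
|P∩Q∩R| = 0.
|P ∪ Q ∪ R| = 54 − 14 + 0 = 40.00.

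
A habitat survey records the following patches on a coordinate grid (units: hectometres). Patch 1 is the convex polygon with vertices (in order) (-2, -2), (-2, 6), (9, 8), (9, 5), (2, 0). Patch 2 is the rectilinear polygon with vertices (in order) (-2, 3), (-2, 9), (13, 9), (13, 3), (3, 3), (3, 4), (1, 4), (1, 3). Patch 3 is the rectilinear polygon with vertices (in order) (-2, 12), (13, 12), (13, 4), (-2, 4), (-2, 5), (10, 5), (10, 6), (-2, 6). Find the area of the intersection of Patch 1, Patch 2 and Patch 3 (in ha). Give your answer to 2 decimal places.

21.30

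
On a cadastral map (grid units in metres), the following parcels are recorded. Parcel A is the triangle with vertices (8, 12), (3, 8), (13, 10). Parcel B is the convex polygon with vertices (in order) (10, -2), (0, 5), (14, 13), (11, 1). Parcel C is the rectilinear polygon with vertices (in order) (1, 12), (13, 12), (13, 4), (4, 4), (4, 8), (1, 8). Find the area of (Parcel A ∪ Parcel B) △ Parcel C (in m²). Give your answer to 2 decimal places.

65.55

|Parcel A ∪ Parcel B| = 100.5962.
|(Parcel A ∪ Parcel B) ∩ Parcel C| = 59.5247.
|(Parcel A ∪ Parcel B) △ Parcel C| = 100.5962 + 84 − 119.0495 = 65.55.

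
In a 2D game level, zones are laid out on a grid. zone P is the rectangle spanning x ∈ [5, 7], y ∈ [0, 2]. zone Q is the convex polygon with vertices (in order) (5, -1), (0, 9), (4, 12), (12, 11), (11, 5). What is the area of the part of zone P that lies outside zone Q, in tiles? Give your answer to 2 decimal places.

0.50

|zone P| = 4, |zone P∩zone Q| = 3.5.
|zone P ∖ zone Q| = |zone P| − |zone P∩zone Q| = 4 − 3.5 = 0.50.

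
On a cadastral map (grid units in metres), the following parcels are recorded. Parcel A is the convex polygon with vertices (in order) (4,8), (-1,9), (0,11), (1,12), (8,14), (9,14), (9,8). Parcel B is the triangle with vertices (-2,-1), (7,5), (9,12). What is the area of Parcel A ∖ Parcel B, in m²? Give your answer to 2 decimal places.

|Parcel A| = 44, |Parcel A∩Parcel B| = 4.4835.
|Parcel A ∖ Parcel B| = |Parcel A| − |Parcel A∩Parcel B| = 44 − 4.4835 = 39.52.

39.52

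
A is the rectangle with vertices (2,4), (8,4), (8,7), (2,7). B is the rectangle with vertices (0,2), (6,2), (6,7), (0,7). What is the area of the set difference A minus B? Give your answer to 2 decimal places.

|A∩B|: x∈[2,6], y∈[4,7] → 4·3 = 12.
|A| = 18.
|A ∖ B| = |A| − |A∩B| = 18 − 12 = 6.00.

6.00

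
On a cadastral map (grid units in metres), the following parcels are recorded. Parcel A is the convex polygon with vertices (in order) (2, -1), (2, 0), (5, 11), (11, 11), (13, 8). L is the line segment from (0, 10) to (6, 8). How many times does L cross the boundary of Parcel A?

1

The segment meets the boundary at (4.333,8.556).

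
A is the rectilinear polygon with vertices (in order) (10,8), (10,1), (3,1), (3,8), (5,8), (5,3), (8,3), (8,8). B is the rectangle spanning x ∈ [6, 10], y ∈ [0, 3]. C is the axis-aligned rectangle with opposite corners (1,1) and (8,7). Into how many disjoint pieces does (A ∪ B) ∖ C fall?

(A ∪ B) ∖ C splits into 2 disjoint pieces (area 18, area 2).

2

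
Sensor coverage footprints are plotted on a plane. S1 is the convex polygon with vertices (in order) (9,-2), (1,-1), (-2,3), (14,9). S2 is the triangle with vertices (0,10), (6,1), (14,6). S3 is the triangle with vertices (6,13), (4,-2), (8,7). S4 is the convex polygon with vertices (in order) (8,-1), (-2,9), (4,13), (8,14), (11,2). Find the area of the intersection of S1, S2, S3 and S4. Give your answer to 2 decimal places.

The intersection is the polygon with vertices (5.018,5.632), (7.867,6.7), (5.6,1.6), (4.667,3).
By the shoelace formula its area is 7.53.

7.53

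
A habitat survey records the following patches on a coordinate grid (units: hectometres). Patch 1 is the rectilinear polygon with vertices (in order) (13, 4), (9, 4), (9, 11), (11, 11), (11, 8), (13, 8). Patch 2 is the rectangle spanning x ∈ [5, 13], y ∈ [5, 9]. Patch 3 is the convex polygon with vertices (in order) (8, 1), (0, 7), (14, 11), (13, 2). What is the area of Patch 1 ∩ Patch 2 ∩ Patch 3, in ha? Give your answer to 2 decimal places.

The intersection is the polygon with vertices (11,9), (11,8), (13,8), (13,5), (9,5), (9,9).
By the shoelace formula its area is 14.00.

14.00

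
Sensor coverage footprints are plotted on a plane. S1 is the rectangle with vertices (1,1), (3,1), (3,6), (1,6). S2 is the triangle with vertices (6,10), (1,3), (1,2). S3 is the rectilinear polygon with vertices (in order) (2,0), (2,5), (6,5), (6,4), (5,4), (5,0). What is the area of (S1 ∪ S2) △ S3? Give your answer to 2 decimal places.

|S1 ∪ S2| = 10.9.
|(S1 ∪ S2) ∩ S3| = 4.
|(S1 ∪ S2) △ S3| = 10.9 + 16 − 8 = 18.90.

18.90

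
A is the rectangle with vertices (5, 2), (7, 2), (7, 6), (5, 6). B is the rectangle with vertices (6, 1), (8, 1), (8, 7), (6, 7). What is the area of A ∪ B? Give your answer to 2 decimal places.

By inclusion–exclusion:
Individual areas: |A| = 8, |B| = 12.
|A∩B|: x∈[6,7], y∈[2,6] → 1·4 = 4.
|A ∪ B| = 20 − 4 = 16.00.

16.00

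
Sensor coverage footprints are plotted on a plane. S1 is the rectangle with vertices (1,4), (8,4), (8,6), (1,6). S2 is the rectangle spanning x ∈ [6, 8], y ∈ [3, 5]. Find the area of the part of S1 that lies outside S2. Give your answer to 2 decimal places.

12.00

|S1∩S2|: x∈[6,8], y∈[4,5] → 2·1 = 2.
|S1| = 14.
|S1 ∖ S2| = |S1| − |S1∩S2| = 14 − 2 = 12.00.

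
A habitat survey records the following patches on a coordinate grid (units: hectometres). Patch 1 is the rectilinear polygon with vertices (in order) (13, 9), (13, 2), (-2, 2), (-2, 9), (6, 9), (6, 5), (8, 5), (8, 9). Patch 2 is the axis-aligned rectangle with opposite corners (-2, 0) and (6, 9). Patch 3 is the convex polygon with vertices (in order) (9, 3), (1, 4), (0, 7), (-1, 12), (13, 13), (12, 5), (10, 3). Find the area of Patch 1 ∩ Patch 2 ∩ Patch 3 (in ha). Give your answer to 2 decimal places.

The intersection is the polygon with vertices (6,9), (6,5), (6,3.375), (1,4), (0,7), (-0.4,9).
By the shoelace formula its area is 30.46.

30.46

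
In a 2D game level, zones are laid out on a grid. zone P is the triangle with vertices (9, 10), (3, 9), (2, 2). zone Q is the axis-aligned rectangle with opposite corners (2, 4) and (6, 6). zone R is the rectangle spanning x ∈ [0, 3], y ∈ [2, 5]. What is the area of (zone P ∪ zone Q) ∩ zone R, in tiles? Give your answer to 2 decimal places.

2.14

The region (zone P ∪ zone Q) ∩ zone R is the polygon with vertices (2,2), (2.286,4), (2,4), (2,5), (3,5), (3,3.143).
By the shoelace formula its area is 2.14.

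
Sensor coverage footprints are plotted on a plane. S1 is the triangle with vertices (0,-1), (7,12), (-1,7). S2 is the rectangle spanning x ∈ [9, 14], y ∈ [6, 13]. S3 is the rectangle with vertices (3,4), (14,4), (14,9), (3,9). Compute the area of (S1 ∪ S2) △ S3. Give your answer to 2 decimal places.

83.94

|S1 ∪ S2| = 69.5.
|(S1 ∪ S2) ∩ S3| = 20.2802.
|(S1 ∪ S2) △ S3| = 69.5 + 55 − 40.5604 = 83.94.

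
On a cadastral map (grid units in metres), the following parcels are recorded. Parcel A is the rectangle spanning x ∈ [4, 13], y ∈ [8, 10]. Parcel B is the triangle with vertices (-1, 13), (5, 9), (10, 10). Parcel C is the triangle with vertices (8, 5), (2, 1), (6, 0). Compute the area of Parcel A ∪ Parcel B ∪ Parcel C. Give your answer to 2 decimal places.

38.83

By inclusion–exclusion:
Individual areas: |Parcel A| = 18, |Parcel B| = 13, |Parcel C| = 11.
|Parcel A∩Parcel B| = 3.1667.
|Parcel A∩Parcel C| = 0.
|Parcel B∩Parcel C| = 0.
|Parcel A∩Parcel B∩Parcel C| = 0.
|Parcel A ∪ Parcel B ∪ Parcel C| = 42 − 3.1667 + 0 = 38.83.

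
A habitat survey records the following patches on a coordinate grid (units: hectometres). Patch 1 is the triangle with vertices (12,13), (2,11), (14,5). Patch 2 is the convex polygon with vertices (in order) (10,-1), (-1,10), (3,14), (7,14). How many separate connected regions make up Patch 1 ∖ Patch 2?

1

Patch 1 ∖ Patch 2 is a single connected region.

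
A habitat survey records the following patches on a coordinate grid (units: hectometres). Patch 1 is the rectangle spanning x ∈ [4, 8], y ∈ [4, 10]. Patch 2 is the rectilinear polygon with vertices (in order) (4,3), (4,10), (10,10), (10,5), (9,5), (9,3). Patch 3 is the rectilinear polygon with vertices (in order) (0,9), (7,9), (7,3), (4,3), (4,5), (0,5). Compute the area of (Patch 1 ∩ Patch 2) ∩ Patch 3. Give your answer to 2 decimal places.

The region (Patch 1 ∩ Patch 2) ∩ Patch 3 is the polygon with vertices (4,4), (4,5), (4,9), (7,9), (7,4).
By the shoelace formula its area is 15.00.

15.00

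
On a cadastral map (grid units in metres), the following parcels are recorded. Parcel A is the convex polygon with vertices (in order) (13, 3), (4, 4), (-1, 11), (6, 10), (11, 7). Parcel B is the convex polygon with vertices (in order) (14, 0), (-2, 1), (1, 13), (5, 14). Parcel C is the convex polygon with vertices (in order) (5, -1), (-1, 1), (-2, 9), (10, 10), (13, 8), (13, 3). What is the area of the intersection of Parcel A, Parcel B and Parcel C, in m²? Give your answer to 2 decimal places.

44.38

The intersection is the polygon with vertices (0.292,9.191), (6.488,9.707), (8.558,8.465), (12,3.111), (4,4).
By the shoelace formula its area is 44.38.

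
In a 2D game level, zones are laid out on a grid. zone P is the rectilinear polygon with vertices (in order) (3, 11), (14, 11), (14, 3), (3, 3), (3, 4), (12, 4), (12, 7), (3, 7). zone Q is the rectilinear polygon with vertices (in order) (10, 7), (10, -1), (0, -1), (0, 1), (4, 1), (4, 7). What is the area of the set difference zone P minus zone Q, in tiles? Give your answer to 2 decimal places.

55.00

|zone P| = 61, |zone P∩zone Q| = 6.
|zone P ∖ zone Q| = |zone P| − |zone P∩zone Q| = 61 − 6 = 55.00.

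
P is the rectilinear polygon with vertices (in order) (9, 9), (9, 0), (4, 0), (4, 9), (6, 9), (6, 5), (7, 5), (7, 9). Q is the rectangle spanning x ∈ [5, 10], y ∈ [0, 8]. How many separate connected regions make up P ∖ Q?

2

P ∖ Q splits into 2 disjoint pieces (area 2, area 10).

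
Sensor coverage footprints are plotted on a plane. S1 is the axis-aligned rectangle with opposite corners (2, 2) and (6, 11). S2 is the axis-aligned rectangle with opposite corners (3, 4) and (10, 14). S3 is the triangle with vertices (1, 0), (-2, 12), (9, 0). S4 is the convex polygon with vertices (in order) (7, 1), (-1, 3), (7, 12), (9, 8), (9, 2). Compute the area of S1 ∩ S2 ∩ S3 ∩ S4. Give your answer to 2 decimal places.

The intersection is the polygon with vertices (3,6.545), (5.333,4), (3,4).
By the shoelace formula its area is 2.97.

2.97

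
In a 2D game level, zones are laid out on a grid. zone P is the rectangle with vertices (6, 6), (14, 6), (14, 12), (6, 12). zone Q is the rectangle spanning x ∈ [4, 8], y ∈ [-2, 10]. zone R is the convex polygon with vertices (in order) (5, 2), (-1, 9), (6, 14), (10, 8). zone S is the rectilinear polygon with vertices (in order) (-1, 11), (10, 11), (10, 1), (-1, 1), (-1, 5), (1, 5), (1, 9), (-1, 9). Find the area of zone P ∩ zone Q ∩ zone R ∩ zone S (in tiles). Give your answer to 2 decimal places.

The intersection is the polygon with vertices (8,10), (8,6), (6,6), (6,10).
By the shoelace formula its area is 8.00.

8.00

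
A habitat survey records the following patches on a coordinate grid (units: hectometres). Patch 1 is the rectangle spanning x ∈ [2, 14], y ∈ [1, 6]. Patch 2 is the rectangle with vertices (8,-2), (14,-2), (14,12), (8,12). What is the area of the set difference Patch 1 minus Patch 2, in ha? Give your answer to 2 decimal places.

|Patch 1∩Patch 2|: x∈[8,14], y∈[1,6] → 6·5 = 30.
|Patch 1| = 60.
|Patch 1 ∖ Patch 2| = |Patch 1| − |Patch 1∩Patch 2| = 60 − 30 = 30.00.

30.00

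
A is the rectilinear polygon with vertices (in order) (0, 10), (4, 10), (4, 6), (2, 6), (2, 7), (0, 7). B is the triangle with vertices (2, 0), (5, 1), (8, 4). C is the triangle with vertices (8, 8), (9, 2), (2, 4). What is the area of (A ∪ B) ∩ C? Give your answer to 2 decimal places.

The region (A ∪ B) ∩ C is the polygon with vertices (8,4), (6.667,2.667), (6.2,2.8).
By the shoelace formula its area is 0.40.

0.40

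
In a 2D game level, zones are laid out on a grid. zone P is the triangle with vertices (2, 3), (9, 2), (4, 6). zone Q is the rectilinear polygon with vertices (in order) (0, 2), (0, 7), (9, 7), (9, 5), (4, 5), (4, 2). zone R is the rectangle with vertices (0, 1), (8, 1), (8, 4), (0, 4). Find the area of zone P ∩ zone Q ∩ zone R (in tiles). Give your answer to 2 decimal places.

The intersection is the polygon with vertices (2.667,4), (4,4), (4,2.714), (2,3).
By the shoelace formula its area is 1.95.

1.95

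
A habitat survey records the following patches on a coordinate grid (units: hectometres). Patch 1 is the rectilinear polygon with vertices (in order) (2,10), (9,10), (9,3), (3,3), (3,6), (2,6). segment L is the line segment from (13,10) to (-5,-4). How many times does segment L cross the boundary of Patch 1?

2

The segment meets the boundary at (4,3), (9,6.889).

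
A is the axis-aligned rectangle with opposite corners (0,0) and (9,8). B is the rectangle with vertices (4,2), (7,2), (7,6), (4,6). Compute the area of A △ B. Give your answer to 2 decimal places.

|A∩B|: x∈[4,7], y∈[2,6] → 3·4 = 12.
|A △ B| = |A| + |B| − 2·|A∩B| = 72 + 12 − 24 = 60.00.

60.00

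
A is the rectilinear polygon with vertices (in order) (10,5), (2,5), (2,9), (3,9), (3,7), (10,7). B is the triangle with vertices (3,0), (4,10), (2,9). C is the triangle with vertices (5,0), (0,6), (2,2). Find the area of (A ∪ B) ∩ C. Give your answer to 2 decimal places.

The region (A ∪ B) ∩ C is the polygon with vertices (3.125,1.25), (2.84,1.44), (2.692,2.769), (3.214,2.143).
By the shoelace formula its area is 0.44.

0.44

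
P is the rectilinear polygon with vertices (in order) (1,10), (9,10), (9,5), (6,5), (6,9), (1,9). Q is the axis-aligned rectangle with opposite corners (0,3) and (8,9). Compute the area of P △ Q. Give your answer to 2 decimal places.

|P| = 20, |Q| = 48, |P∩Q| = 8.
|P △ Q| = |P| + |Q| − 2·|P∩Q| = 20 + 48 − 16 = 52.00.

52.00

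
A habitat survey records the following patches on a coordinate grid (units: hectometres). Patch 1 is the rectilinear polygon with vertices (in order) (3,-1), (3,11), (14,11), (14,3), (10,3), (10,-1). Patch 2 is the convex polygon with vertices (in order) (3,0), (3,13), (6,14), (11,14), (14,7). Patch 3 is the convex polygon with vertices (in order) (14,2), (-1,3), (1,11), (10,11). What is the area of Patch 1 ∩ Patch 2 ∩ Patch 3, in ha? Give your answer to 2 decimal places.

63.52

The intersection is the polygon with vertices (10,11), (12.268,5.898), (6.888,2.474), (3,2.733), (3,11).
By the shoelace formula its area is 63.52.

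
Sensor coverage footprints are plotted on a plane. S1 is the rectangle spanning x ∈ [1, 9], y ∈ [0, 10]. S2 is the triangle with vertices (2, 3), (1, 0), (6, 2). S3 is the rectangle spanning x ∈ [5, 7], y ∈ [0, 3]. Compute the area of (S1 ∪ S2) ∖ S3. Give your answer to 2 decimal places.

|S1 ∪ S2| = 80.
|(S1 ∪ S2) ∩ S3| = 6.
|(S1 ∪ S2) ∖ S3| = 80 − 6 = 74.00.

74.00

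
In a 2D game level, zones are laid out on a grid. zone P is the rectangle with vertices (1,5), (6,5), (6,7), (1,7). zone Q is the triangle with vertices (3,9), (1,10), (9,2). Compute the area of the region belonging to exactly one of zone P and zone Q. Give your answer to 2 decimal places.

11.93

|zone P| = 10, |zone Q| = 4, |zone P∩zone Q| = 1.0357.
|zone P △ zone Q| = |zone P| + |zone Q| − 2·|zone P∩zone Q| = 10 + 4 − 2.0714 = 11.93.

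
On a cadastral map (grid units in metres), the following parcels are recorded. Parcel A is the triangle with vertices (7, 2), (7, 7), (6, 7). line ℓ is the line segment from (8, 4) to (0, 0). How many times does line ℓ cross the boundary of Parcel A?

The segment meets the boundary at (6.727,3.364), (7,3.5).

2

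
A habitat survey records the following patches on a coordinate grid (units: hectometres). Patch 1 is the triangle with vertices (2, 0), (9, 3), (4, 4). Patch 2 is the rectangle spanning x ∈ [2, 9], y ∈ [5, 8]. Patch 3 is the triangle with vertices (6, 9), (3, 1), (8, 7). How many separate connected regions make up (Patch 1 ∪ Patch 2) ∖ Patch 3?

3

(Patch 1 ∪ Patch 2) ∖ Patch 3 splits into 3 disjoint pieces (area 9.1289, area 5.1667, area 9.1875).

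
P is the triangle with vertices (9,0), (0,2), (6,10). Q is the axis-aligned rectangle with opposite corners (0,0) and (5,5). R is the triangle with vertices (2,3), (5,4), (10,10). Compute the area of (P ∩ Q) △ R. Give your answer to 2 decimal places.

16.47

|P ∩ Q| = 14.4028.
|(P ∩ Q) ∩ R| = 2.2143.
|(P ∩ Q) △ R| = 14.4028 + 6.5 − 4.4286 = 16.47.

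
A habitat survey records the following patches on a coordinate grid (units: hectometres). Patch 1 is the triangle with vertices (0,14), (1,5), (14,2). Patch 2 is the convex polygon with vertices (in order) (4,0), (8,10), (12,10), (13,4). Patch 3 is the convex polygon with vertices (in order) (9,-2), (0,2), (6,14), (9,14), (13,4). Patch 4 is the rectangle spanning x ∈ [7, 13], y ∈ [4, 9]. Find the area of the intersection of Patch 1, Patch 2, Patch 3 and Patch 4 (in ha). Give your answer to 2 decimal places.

9.30

The intersection is the polygon with vertices (11.667,4), (7,4), (7,7.5), (7.149,7.872).
By the shoelace formula its area is 9.30.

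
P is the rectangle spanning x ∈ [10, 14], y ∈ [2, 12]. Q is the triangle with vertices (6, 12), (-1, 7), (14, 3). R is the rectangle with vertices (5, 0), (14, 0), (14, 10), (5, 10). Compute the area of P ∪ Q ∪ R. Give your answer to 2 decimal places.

119.08

By inclusion–exclusion:
Individual areas: |P| = 40, |Q| = 51.5, |R| = 90.
|P∩Q| = 6.8667.
|P∩R|: x∈[10,14], y∈[2,10] → 4·8 = 32.
|Q∩R| = 30.4222.
|P∩Q∩R| = 6.8667.
|P ∪ Q ∪ R| = 181.5 − 69.2889 + 6.8667 = 119.08.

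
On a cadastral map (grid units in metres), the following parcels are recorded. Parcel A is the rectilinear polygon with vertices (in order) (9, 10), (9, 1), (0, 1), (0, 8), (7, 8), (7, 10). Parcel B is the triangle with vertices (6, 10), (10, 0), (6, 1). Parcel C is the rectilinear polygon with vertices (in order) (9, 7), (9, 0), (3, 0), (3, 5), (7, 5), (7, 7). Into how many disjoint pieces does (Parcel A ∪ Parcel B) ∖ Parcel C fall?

(Parcel A ∪ Parcel B) ∖ Parcel C splits into 2 disjoint pieces (area 1.125, area 39.8).

2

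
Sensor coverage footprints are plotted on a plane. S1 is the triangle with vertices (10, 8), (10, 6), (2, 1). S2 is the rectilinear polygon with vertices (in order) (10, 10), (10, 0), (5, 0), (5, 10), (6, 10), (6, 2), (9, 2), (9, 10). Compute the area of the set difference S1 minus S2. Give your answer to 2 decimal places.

5.25

|S1| = 8, |S1∩S2| = 2.75.
|S1 ∖ S2| = |S1| − |S1∩S2| = 8 − 2.75 = 5.25.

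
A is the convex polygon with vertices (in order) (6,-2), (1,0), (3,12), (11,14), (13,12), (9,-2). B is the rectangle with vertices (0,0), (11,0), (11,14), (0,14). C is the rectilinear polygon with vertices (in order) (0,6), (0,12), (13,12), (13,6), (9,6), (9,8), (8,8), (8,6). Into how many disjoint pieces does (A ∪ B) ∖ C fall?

(A ∪ B) ∖ C splits into 2 disjoint pieces (area 79.7143, area 24).

2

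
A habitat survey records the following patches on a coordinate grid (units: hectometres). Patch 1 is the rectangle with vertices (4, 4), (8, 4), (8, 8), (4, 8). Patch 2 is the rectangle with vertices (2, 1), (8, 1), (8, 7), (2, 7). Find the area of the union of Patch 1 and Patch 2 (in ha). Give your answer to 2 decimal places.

40.00

By inclusion–exclusion:
Individual areas: |Patch 1| = 16, |Patch 2| = 36.
|Patch 1∩Patch 2|: x∈[4,8], y∈[4,7] → 4·3 = 12.
|Patch 1 ∪ Patch 2| = 52 − 12 = 40.00.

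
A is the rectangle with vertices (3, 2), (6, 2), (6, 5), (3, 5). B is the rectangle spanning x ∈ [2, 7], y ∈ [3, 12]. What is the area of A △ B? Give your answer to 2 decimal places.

|A∩B|: x∈[3,6], y∈[3,5] → 3·2 = 6.
|A △ B| = |A| + |B| − 2·|A∩B| = 9 + 45 − 12 = 42.00.

42.00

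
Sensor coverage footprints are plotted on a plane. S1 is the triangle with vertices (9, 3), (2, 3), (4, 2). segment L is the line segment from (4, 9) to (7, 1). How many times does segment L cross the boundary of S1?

2

The segment meets the boundary at (6.442,2.488), (6.25,3).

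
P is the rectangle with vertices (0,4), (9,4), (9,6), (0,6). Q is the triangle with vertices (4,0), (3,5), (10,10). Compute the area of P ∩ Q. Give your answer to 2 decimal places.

The intersection is the polygon with vertices (7.6,6), (6.4,4), (3.2,4), (3,5), (4.4,6).
By the shoelace formula its area is 7.20.

7.20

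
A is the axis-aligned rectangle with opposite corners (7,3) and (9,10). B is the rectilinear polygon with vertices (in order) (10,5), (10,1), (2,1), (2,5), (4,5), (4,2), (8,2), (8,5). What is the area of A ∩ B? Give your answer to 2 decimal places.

2.00

The intersection is the polygon with vertices (9,3), (8,3), (8,5), (9,5).
By the shoelace formula its area is 2.00.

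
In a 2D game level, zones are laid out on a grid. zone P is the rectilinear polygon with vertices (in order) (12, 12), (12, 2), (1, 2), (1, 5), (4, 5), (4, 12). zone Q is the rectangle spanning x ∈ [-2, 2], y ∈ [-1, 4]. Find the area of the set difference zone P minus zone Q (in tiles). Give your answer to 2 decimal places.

87.00

|zone P| = 89, |zone P∩zone Q| = 2.
|zone P ∖ zone Q| = |zone P| − |zone P∩zone Q| = 89 − 2 = 87.00.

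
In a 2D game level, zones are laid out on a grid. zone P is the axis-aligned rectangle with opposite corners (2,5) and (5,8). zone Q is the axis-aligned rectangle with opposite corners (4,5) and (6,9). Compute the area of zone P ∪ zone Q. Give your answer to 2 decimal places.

By inclusion–exclusion:
Individual areas: |zone P| = 9, |zone Q| = 8.
|zone P∩zone Q|: x∈[4,5], y∈[5,8] → 1·3 = 3.
|zone P ∪ zone Q| = 17 − 3 = 14.00.

14.00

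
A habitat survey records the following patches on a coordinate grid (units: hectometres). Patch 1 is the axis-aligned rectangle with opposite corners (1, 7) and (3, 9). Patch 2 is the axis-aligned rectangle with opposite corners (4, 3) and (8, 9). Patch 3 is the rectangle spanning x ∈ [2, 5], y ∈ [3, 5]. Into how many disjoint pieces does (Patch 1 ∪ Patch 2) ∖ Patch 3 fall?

2

(Patch 1 ∪ Patch 2) ∖ Patch 3 splits into 2 disjoint pieces (area 4, area 22).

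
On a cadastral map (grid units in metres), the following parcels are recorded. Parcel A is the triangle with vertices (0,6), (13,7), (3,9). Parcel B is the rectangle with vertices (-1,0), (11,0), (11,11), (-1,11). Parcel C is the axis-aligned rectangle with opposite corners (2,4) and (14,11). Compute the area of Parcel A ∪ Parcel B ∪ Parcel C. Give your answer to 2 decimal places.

By inclusion–exclusion:
Individual areas: |Parcel A| = 18, |Parcel B| = 132, |Parcel C| = 84.
|Parcel A∩Parcel B| = 17.4462.
|Parcel A∩Parcel C| = 16.1538.
|Parcel B∩Parcel C|: x∈[2,11], y∈[4,11] → 9·7 = 63.
|Parcel A∩Parcel B∩Parcel C| = 15.6.
|Parcel A ∪ Parcel B ∪ Parcel C| = 234 − 96.6 + 15.6 = 153.00.

153.00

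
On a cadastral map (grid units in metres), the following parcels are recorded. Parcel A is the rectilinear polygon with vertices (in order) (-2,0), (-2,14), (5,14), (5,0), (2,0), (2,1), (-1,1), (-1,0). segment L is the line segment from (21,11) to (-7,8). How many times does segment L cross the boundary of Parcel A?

The segment meets the boundary at (-2,8.536), (5,9.286).

2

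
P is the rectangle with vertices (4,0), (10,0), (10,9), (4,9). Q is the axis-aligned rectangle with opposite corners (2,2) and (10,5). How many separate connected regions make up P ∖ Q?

P ∖ Q splits into 2 disjoint pieces (area 12, area 24).

2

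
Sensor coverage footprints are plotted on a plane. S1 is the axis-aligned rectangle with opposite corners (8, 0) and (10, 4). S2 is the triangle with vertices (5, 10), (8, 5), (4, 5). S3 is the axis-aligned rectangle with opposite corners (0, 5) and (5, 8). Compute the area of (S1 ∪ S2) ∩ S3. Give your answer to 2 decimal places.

2.10

The region (S1 ∪ S2) ∩ S3 is the polygon with vertices (4,5), (4.6,8), (5,8), (5,5).
By the shoelace formula its area is 2.10.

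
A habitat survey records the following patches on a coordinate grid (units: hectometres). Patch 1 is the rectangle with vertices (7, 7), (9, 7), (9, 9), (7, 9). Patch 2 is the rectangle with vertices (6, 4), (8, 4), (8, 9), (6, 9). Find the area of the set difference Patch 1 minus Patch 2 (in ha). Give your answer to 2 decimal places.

|Patch 1∩Patch 2|: x∈[7,8], y∈[7,9] → 1·2 = 2.
|Patch 1| = 4.
|Patch 1 ∖ Patch 2| = |Patch 1| − |Patch 1∩Patch 2| = 4 − 2 = 2.00.

2.00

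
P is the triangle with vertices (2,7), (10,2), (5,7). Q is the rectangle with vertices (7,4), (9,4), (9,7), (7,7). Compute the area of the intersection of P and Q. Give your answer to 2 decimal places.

The intersection is the polygon with vertices (8,4), (7,4), (7,5).
By the shoelace formula its area is 0.50.

0.50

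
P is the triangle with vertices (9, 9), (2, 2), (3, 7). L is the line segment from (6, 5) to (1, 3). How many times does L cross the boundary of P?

The segment meets the boundary at (2.304,3.522), (4.333,4.333).

2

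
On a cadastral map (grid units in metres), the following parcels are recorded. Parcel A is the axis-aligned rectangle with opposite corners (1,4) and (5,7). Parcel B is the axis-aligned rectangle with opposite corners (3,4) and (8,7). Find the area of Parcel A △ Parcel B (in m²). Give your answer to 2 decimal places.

|Parcel A∩Parcel B|: x∈[3,5], y∈[4,7] → 2·3 = 6.
|Parcel A △ Parcel B| = |Parcel A| + |Parcel B| − 2·|Parcel A∩Parcel B| = 12 + 15 − 12 = 15.00.

15.00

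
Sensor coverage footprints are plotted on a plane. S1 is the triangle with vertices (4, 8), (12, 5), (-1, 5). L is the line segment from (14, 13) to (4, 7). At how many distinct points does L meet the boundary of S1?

The segment meets the boundary at (5.026,7.615).

1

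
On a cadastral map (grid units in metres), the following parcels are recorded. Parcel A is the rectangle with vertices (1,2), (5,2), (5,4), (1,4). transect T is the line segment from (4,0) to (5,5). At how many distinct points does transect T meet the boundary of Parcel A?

The segment meets the boundary at (4.4,2), (4.8,4).

2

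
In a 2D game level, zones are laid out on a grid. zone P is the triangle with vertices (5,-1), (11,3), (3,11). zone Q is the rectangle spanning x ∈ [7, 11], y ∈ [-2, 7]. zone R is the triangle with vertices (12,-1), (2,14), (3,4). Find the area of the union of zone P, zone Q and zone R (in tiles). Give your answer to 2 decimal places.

74.14

By inclusion–exclusion:
Individual areas: |zone P| = 40, |zone Q| = 36, |zone R| = 42.5.
|zone P∩zone Q| = 13.3333.
|zone P∩zone R| = 27.6166.
|zone Q∩zone R| = 11.3333.
|zone P∩zone Q∩zone R| = 7.9221.
|zone P ∪ zone Q ∪ zone R| = 118.5 − 52.2832 + 7.9221 = 74.14.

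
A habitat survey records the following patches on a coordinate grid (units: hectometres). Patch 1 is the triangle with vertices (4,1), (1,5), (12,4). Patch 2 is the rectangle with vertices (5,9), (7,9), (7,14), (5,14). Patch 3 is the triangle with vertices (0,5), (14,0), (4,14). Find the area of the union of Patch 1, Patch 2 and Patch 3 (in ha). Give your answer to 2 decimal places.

By inclusion–exclusion:
Individual areas: |Patch 1| = 20.5, |Patch 2| = 10, |Patch 3| = 73.
|Patch 1∩Patch 2| = 0.
|Patch 1∩Patch 3| = 12.4532.
|Patch 2∩Patch 3| = 4.4.
|Patch 1∩Patch 2∩Patch 3| = 0.
|Patch 1 ∪ Patch 2 ∪ Patch 3| = 103.5 − 16.8532 + 0 = 86.65.

86.65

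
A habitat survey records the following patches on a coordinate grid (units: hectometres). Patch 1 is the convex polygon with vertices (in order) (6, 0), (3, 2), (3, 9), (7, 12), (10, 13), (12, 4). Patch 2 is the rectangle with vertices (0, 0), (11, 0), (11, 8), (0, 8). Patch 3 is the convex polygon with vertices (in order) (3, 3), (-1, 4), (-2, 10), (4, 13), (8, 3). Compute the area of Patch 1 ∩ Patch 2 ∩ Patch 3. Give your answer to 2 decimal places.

The intersection is the polygon with vertices (3,8), (6,8), (8,3), (3,3).
By the shoelace formula its area is 20.00.

20.00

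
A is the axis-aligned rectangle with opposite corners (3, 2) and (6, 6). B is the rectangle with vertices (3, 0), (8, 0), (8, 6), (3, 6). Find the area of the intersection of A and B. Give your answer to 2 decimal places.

|A∩B|: x∈[3,6], y∈[2,6] → 3·4 = 12.

12.00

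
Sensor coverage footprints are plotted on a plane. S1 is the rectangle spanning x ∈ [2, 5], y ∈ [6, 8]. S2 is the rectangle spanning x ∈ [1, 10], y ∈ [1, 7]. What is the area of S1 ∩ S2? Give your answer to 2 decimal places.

3.00

|S1∩S2|: x∈[2,5], y∈[6,7] → 3·1 = 3.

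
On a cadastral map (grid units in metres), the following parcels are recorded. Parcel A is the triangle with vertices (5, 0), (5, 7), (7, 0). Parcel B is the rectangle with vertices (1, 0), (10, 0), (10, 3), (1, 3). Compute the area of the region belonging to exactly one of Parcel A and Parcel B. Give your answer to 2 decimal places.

|Parcel A| = 7, |Parcel B| = 27, |Parcel A∩Parcel B| = 4.7143.
|Parcel A △ Parcel B| = |Parcel A| + |Parcel B| − 2·|Parcel A∩Parcel B| = 7 + 27 − 9.4286 = 24.57.

24.57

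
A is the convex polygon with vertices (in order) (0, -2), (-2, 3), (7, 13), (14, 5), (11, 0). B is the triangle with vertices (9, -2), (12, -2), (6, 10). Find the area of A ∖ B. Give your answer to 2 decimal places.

124.46

|A| = 137.5, |A∩B| = 13.0435.
|A ∖ B| = |A| − |A∩B| = 137.5 − 13.0435 = 124.46.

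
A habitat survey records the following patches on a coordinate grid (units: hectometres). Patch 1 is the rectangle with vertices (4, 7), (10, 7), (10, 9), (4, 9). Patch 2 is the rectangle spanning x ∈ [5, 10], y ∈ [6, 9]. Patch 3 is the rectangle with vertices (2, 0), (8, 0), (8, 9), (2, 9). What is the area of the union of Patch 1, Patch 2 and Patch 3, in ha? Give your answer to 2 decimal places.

60.00

By inclusion–exclusion:
Individual areas: |Patch 1| = 12, |Patch 2| = 15, |Patch 3| = 54.
|Patch 1∩Patch 2|: x∈[5,10], y∈[7,9] → 5·2 = 10.
|Patch 1∩Patch 3|: x∈[4,8], y∈[7,9] → 4·2 = 8.
|Patch 2∩Patch 3|: x∈[5,8], y∈[6,9] → 3·3 = 9.
|Patch 1∩Patch 2∩Patch 3| = 6.
|Patch 1 ∪ Patch 2 ∪ Patch 3| = 81 − 27 + 6 = 60.00.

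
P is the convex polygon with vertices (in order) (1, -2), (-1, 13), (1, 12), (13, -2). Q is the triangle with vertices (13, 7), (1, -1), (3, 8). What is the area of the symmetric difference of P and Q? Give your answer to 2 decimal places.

|P| = 98, |Q| = 46, |P∩Q| = 30.1222.
|P △ Q| = |P| + |Q| − 2·|P∩Q| = 98 + 46 − 60.2443 = 83.76.

83.76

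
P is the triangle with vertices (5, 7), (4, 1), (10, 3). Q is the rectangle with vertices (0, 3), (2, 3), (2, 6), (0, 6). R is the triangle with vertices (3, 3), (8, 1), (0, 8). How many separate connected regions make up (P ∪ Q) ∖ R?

3

(P ∪ Q) ∖ R splits into 3 disjoint pieces (area 12.8219, area 1.5455, area 5.4667).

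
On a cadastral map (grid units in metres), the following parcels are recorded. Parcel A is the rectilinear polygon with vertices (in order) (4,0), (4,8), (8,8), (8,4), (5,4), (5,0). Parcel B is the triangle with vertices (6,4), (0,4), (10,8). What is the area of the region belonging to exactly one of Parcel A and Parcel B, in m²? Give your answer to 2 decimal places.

16.80

|Parcel A| = 20, |Parcel B| = 12, |Parcel A∩Parcel B| = 7.6.
|Parcel A △ Parcel B| = |Parcel A| + |Parcel B| − 2·|Parcel A∩Parcel B| = 20 + 12 − 15.2 = 16.80.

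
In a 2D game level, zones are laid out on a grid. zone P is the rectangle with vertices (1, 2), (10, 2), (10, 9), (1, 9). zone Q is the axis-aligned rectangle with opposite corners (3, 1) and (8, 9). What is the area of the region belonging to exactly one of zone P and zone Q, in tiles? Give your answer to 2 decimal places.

|zone P∩zone Q|: x∈[3,8], y∈[2,9] → 5·7 = 35.
|zone P △ zone Q| = |zone P| + |zone Q| − 2·|zone P∩zone Q| = 63 + 40 − 70 = 33.00.

33.00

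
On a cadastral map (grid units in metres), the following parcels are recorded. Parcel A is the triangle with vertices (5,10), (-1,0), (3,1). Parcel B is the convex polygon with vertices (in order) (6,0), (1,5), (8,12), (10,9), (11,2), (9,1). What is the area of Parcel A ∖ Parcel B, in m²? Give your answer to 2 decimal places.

9.78

|Parcel A| = 17, |Parcel A∩Parcel B| = 7.2167.
|Parcel A ∖ Parcel B| = |Parcel A| − |Parcel A∩Parcel B| = 17 − 7.2167 = 9.78.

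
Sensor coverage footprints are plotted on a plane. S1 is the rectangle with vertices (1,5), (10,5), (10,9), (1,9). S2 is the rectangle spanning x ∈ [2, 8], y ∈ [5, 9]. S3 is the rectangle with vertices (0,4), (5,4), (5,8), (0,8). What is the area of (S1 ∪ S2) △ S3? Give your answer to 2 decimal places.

|S1 ∪ S2| = 36.
|(S1 ∪ S2) ∩ S3| = 12.
|(S1 ∪ S2) △ S3| = 36 + 20 − 24 = 32.00.

32.00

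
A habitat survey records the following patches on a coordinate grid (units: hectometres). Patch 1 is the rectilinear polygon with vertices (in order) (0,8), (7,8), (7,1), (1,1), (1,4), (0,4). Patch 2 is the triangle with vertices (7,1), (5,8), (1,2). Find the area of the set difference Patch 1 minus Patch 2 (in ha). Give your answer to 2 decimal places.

26.00

|Patch 1| = 46, |Patch 1∩Patch 2| = 20.
|Patch 1 ∖ Patch 2| = |Patch 1| − |Patch 1∩Patch 2| = 46 − 20 = 26.00.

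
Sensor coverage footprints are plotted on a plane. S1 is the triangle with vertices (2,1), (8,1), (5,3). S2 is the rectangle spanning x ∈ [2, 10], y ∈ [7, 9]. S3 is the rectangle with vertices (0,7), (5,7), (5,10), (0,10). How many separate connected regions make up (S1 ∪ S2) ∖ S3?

(S1 ∪ S2) ∖ S3 splits into 2 disjoint pieces (area 6, area 10).

2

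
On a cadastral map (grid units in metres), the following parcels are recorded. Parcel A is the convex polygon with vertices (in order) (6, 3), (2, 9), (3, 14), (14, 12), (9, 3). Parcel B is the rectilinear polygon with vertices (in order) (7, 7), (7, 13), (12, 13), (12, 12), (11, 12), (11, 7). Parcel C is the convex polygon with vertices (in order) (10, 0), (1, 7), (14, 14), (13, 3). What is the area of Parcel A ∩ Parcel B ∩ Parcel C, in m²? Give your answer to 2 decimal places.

The intersection is the polygon with vertices (12,12), (11,12), (11,7), (7,7), (7,10.231), (11.223,12.505), (12,12.364).
By the shoelace formula its area is 17.67.

17.67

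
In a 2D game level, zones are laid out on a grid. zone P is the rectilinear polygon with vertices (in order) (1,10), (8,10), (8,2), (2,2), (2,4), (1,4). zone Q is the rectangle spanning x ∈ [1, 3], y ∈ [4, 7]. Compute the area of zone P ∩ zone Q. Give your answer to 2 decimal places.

6.00

The intersection is the polygon with vertices (1,4), (1,7), (3,7), (3,4), (2,4).
By the shoelace formula its area is 6.00.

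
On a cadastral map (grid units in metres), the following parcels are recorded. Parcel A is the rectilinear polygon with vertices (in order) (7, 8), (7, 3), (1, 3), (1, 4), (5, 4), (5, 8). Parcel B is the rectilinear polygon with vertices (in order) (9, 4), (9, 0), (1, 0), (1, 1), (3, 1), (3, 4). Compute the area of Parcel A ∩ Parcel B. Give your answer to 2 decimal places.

The intersection is the polygon with vertices (7,3), (3,3), (3,4), (5,4), (7,4).
By the shoelace formula its area is 4.00.

4.00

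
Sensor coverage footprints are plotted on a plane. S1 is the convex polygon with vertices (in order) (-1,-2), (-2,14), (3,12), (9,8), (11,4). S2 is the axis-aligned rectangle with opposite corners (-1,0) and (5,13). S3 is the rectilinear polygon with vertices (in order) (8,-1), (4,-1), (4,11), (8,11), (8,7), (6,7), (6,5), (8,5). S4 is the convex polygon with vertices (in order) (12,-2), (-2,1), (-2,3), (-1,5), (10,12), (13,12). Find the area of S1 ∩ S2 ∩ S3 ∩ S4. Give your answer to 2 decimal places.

The intersection is the polygon with vertices (5,1), (4,0.5), (4,8.182), (5,8.818).
By the shoelace formula its area is 7.75.

7.75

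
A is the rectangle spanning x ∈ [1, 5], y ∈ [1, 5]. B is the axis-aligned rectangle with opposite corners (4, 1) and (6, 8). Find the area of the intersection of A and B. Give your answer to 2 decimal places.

|A∩B|: x∈[4,5], y∈[1,5] → 1·4 = 4.

4.00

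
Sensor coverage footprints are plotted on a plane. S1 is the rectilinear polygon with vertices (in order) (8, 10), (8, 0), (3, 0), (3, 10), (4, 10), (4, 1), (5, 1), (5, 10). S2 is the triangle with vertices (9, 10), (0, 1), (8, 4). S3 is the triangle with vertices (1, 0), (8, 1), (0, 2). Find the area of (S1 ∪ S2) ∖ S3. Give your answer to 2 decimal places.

|S1 ∪ S2| = 49.125.
|(S1 ∪ S2) ∩ S3| = 3.4224.
|(S1 ∪ S2) ∖ S3| = 49.125 − 3.4224 = 45.70.

45.70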